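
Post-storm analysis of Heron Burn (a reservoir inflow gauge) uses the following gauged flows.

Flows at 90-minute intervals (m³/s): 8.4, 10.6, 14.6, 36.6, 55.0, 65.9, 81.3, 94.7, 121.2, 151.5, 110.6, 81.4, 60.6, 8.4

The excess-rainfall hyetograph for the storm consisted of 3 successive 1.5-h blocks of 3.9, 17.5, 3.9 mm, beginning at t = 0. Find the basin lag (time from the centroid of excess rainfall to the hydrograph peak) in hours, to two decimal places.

Centroid of excess rainfall: t_c = Σ P_i·t̄_i / ΣP_i = 2.2500 h (block centres at 0.75, 2.25, 3.75 h).
Hydrograph peak occurs at t = 13.5 h, so basin lag t_L = 13.5 − 2.2500 = 11.25 h.

t_L ≈ 11.25 h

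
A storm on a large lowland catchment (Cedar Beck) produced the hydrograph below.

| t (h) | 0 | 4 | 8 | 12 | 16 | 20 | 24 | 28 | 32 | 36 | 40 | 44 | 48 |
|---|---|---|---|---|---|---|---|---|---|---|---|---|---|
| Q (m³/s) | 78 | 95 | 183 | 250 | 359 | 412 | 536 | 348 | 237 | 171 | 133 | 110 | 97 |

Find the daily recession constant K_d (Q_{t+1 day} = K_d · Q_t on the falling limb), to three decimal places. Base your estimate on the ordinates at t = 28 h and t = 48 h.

Between t = 28 h and t = 48 h the flow falls from 348 to 97 m³/s over 5×4 h = 20 h.
Per-interval ratio K = (97/348)^(1/5) = 0.7745; K_d = K^(24/4) = 0.216.

K_d ≈ 0.216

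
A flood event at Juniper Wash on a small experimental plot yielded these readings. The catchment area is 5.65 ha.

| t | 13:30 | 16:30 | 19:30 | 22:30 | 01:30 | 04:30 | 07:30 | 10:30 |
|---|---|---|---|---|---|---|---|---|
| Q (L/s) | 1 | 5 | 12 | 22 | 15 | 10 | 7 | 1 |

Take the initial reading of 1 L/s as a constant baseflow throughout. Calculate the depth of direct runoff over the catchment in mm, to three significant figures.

Direct runoff: 0.0, 4.0, 11.0, 21.0, 14.0, 9.0, 6.0, 0.0 L/s; ΣQ_DR = 65.00 L/s.
V = ΣQ_DR · Δt = 65.00 × 10800 s = 7.020 × 10^5 L.
Over A = 5.65 ha, depth = V / A = 12.4 mm.

d ≈ 12.4 mm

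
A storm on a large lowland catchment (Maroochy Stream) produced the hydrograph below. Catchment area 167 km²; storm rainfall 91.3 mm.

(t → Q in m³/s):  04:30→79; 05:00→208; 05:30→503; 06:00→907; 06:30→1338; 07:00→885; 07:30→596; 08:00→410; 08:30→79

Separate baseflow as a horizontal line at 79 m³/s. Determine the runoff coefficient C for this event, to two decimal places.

C ≈ 0.51

ΣQ_DR = 4294 m³/s; V = ΣQ_DR·Δt = 7.729 × 10^6 m³.
Runoff depth d = V / A = 46.28 mm.
C = d / P = 46.28 / 91.3 = 0.51.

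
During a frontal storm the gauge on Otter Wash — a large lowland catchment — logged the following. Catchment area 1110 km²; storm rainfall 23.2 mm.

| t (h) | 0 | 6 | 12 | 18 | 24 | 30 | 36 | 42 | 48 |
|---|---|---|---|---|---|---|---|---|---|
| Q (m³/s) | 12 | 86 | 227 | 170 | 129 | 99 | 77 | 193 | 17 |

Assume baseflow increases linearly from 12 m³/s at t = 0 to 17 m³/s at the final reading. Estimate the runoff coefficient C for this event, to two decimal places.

C ≈ 0.74

ΣQ_DR = 879.5 m³/s; V = ΣQ_DR·Δt = 1.900 × 10^7 m³.
Runoff depth d = V / A = 17.11 mm.
C = d / P = 17.11 / 23.2 = 0.74.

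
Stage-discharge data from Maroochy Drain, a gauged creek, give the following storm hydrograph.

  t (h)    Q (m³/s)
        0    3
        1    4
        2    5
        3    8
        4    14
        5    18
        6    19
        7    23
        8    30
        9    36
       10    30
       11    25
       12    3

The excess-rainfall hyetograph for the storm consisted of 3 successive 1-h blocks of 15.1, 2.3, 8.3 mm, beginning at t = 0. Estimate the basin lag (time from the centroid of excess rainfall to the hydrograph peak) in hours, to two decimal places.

Centroid of excess rainfall: t_c = Σ P_i·t̄_i / ΣP_i = 1.2354 h (block centres at 0.5, 1.5, 2.5 h).
Hydrograph peak occurs at t = 9 h, so basin lag t_L = 9 − 1.2354 = 7.76 h.

t_L ≈ 7.76 h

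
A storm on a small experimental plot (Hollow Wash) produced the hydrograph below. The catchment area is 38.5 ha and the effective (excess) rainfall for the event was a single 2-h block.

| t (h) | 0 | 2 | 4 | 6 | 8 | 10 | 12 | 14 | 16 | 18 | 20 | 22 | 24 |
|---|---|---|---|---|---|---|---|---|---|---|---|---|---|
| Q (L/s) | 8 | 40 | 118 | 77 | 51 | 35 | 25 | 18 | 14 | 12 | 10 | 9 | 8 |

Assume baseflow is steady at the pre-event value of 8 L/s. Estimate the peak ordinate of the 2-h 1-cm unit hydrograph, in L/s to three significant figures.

Direct runoff: 0.0, 32.0, 110.0, 69.0, 43.0, 27.0, 17.0, 10.0, 6.0, 4.0, 2.0, 1.0, 0.0 L/s; ΣQ_DR = 321.0 L/s, peak = 110.0 L/s.
Runoff depth d = ΣQ_DR·Δt / A = 321.0 × 7200 / (38.5 ha) = 6.003 mm.
The 1-cm UH is the DRH scaled by (10 mm)/d, so U_p = 110.0 × 10/6.003 = 183 L/s.

U_p ≈ 183 L/s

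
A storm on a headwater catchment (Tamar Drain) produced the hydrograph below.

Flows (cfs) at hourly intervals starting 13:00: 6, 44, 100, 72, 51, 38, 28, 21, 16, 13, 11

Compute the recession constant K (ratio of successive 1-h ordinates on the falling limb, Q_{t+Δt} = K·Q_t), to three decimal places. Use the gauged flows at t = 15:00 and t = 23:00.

Using the recession-limb readings at t = 15:00 and t = 23:00: Q falls from 100 to 11 cfs over 8 intervals.
K = (Q₂/Q₁)^(1/8) = (11/100)^(1/8) = 0.759.

K ≈ 0.759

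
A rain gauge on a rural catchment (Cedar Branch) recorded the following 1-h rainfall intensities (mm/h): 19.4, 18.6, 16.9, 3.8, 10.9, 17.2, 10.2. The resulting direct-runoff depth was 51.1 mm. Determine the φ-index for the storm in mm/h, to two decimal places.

Only the 6 blocks with intensity above φ contribute runoff: 19.4, 18.6, 16.9, 10.9, 17.2, 10.2 mm/h.
Σ(I−φ)·Δt = d  ⇒  (19.4+18.6+16.9+10.9+17.2+10.2 − 6φ)·1 = 51.1
φ = (93.20 − 51.1/1) / 6 = 7.02 mm/h.

φ ≈ 7.02 mm/h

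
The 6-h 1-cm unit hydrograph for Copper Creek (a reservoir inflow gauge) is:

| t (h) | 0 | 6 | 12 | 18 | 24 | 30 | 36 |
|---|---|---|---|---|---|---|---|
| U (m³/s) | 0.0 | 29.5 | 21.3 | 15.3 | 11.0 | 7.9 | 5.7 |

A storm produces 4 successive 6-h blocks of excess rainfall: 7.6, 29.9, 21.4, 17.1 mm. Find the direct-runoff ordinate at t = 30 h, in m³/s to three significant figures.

By discrete convolution, Q_j = Σ (P_i / 10 mm) · U_{j−i}.
At t = 30 h (j=5): Q = (7.6/10)·7.9 + (29.9/10)·11.0 + (21.4/10)·15.3 + (17.1/10)·21.3 = 108 m³/s.

Q ≈ 108 m³/s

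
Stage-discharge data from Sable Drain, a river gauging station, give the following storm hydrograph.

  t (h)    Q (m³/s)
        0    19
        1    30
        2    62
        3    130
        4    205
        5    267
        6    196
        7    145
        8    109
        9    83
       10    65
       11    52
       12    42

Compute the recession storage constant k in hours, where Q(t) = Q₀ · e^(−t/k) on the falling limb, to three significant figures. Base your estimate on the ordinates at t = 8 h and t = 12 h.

k ≈ 4.19 h

On the falling limb, Q drops from 109 to 42 m³/s between t = 8 h and t = 12 h (Δt = 4 h).
k = −Δt / ln(Q₂/Q₁) = −4 / ln(42/109) = 4.19 h.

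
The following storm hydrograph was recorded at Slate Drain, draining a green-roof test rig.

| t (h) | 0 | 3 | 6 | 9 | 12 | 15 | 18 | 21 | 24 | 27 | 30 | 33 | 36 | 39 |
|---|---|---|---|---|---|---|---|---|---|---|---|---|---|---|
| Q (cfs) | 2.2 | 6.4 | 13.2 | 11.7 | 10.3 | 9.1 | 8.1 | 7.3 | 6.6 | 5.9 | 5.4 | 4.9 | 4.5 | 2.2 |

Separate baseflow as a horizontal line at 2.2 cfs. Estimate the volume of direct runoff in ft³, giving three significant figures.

Direct-runoff ordinates (Q − Q_b): 0.0, 4.2, 11.0, 9.5, 8.1, 6.9, 5.9, 5.1, 4.4, 3.7, 3.2, 2.7, 2.3, 0.0 cfs.
ΣQ_DR = 67.00 cfs.
With Δt = 3 h = 10800 s, V = ΣQ_DR · Δt = 67.00 × 10800 = 7.24 × 10^5 ft³.

V ≈ 7.24 × 10^5 ft³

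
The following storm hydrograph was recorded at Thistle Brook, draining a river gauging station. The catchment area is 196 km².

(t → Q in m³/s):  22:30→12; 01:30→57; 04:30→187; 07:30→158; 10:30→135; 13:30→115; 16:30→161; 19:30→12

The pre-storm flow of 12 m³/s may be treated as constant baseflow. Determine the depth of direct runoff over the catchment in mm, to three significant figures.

Direct runoff: 0.0, 45.0, 175.0, 146.0, 123.0, 103.0, 149.0, 0.0 m³/s; ΣQ_DR = 741.0 m³/s.
V = ΣQ_DR · Δt = 741.0 × 10800 s = 8.003 × 10^6 m³.
Over A = 196 km², depth = V / A = 40.8 mm.

d ≈ 40.8 mm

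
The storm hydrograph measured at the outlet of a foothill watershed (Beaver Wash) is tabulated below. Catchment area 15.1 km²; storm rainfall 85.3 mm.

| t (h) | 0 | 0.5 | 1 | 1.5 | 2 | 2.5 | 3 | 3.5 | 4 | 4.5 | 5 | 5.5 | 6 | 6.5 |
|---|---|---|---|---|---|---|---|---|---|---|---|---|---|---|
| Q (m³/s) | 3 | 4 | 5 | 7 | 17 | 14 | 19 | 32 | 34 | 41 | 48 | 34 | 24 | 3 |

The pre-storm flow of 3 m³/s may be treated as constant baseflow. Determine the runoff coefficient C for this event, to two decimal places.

C ≈ 0.34

ΣQ_DR = 243.0 m³/s; V = ΣQ_DR·Δt = 4.374 × 10^5 m³.
Runoff depth d = V / A = 28.97 mm.
C = d / P = 28.97 / 85.3 = 0.34.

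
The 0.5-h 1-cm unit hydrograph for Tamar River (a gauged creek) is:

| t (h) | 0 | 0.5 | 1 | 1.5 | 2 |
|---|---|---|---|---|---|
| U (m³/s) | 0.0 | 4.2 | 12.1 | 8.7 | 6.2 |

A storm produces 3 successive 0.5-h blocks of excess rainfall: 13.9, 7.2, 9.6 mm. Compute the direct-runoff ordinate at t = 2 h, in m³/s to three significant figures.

By discrete convolution, Q_j = Σ (P_i / 10 mm) · U_{j−i}.
At t = 2 h (j=4): Q = (13.9/10)·6.2 + (7.2/10)·8.7 + (9.6/10)·12.1 = 26.5 m³/s.

Q ≈ 26.5 m³/s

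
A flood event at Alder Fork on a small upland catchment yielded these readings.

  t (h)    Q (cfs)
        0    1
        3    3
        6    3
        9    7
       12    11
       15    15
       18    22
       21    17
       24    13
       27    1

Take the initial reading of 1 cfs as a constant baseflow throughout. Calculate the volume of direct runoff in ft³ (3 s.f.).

Direct-runoff ordinates (Q − Q_b): 0.0, 2.0, 2.0, 6.0, 10.0, 14.0, 21.0, 16.0, 12.0, 0.0 cfs.
ΣQ_DR = 83.00 cfs.
With Δt = 3 h = 10800 s, V = ΣQ_DR · Δt = 83.00 × 10800 = 8.96 × 10^5 ft³.

V ≈ 8.96 × 10^5 ft³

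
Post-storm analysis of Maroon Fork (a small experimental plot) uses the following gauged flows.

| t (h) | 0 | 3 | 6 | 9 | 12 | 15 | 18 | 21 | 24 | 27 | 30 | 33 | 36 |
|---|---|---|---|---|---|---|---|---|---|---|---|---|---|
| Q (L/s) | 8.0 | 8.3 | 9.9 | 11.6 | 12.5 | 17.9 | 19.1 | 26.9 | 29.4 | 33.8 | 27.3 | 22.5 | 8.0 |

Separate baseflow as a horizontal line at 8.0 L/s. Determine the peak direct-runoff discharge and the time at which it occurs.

Subtracting baseflow gives direct-runoff ordinates: 0.0, 0.3, 1.9, 3.6, 4.5, 9.9, 11.1, 18.9, 21.4, 25.8, 19.3, 14.5, 0.0 L/s.
The maximum is 25.8 L/s, occurring at the reading for t = 27 h.

Q_p = 25.8 L/s at t = 27 h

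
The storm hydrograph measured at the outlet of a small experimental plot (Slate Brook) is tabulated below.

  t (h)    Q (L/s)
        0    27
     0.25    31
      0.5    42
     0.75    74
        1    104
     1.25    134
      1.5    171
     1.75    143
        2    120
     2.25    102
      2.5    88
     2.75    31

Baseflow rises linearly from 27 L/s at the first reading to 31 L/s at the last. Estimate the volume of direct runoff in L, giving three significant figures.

V ≈ 6.47 × 10^5 L

Direct-runoff ordinates (Q − Q_b): 0.00, 3.64, 14.27, 45.91, 75.55, 105.18, 141.82, 113.45, 90.09, 71.73, 57.36, 0.00 L/s.
ΣQ_DR = 719.0 L/s.
With Δt = 0.25 h = 900 s, V = ΣQ_DR · Δt = 719.0 × 900 = 6.47 × 10^5 L.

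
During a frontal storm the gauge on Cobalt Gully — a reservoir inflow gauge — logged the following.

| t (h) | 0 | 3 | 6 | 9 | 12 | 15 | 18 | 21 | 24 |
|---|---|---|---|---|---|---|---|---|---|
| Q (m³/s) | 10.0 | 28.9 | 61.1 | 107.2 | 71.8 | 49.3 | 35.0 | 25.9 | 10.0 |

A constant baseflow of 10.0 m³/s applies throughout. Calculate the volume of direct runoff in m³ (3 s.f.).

Direct-runoff ordinates (Q − Q_b): 0.0, 18.9, 51.1, 97.2, 61.8, 39.3, 25.0, 15.9, 0.0 m³/s.
ΣQ_DR = 309.2 m³/s.
With Δt = 3 h = 10800 s, V = ΣQ_DR · Δt = 309.2 × 10800 = 3.34 × 10^6 m³.

V ≈ 3.34 × 10^6 m³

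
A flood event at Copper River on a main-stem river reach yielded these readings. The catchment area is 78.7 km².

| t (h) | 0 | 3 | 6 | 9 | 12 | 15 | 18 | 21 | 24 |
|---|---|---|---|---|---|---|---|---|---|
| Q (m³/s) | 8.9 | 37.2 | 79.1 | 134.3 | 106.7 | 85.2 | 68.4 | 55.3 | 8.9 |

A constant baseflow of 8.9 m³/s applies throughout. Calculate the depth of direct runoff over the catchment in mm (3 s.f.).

d ≈ 69.2 mm

Direct runoff: 0.0, 28.3, 70.2, 125.4, 97.8, 76.3, 59.5, 46.4, 0.0 m³/s; ΣQ_DR = 503.9 m³/s.
V = ΣQ_DR · Δt = 503.9 × 10800 s = 5.442 × 10^6 m³.
Over A = 78.7 km², depth = V / A = 69.2 mm.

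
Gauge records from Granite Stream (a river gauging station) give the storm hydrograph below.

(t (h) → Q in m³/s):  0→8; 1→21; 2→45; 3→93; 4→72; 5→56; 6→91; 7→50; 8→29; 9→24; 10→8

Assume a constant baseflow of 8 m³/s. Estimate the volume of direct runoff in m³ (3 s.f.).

Direct-runoff ordinates (Q − Q_b): 0.0, 13.0, 37.0, 85.0, 64.0, 48.0, 83.0, 42.0, 21.0, 16.0, 0.0 m³/s.
ΣQ_DR = 409.0 m³/s.
With Δt = 1 h = 3600 s, V = ΣQ_DR · Δt = 409.0 × 3600 = 1.47 × 10^6 m³.

V ≈ 1.47 × 10^6 m³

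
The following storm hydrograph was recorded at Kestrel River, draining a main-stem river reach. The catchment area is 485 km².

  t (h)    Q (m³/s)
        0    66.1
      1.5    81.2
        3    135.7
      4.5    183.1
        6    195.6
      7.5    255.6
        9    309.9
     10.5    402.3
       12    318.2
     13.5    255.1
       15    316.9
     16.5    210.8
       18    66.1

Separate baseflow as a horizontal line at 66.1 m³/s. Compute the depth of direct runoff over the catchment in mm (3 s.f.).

Direct runoff: 0.0, 15.1, 69.6, 117.0, 129.5, 189.5, 243.8, 336.2, 252.1, 189.0, 250.8, 144.7, 0.0 m³/s; ΣQ_DR = 1937 m³/s.
V = ΣQ_DR · Δt = 1937 × 5400 s = 1.046 × 10^7 m³.
Over A = 485 km², depth = V / A = 21.6 mm.

d ≈ 21.6 mm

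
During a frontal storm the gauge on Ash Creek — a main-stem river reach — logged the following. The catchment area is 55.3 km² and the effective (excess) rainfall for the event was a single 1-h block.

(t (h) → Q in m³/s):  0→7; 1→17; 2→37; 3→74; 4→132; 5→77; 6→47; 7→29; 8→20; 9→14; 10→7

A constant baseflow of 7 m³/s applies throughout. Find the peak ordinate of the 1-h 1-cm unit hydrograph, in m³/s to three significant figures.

Direct runoff: 0.0, 10.0, 30.0, 67.0, 125.0, 70.0, 40.0, 22.0, 13.0, 7.0, 0.0 m³/s; ΣQ_DR = 384.0 m³/s, peak = 125.0 m³/s.
Runoff depth d = ΣQ_DR·Δt / A = 384.0 × 3600 / (55.3 km²) = 25.00 mm.
The 1-cm UH is the DRH scaled by (10 mm)/d, so U_p = 125.0 × 10/25.00 = 50.0 m³/s.

U_p ≈ 50.0 m³/s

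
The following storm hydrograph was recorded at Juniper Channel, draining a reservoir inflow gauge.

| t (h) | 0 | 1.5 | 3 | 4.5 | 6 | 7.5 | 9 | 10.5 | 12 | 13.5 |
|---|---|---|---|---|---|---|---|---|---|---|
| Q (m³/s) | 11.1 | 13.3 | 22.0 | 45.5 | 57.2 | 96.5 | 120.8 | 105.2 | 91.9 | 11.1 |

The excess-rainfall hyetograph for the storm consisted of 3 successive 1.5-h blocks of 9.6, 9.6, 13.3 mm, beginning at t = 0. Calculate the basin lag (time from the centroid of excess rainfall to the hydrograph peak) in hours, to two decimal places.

t_L ≈ 6.58 h

Centroid of excess rainfall: t_c = Σ P_i·t̄_i / ΣP_i = 2.4208 h (block centres at 0.75, 2.25, 3.75 h).
Hydrograph peak occurs at t = 9 h, so basin lag t_L = 9 − 2.4208 = 6.58 h.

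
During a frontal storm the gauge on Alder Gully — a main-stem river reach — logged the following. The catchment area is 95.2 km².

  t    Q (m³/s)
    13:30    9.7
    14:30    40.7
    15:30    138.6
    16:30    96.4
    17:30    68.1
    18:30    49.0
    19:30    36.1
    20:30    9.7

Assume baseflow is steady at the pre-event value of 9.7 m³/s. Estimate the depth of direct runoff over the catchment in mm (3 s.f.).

Direct runoff: 0.0, 31.0, 128.9, 86.7, 58.4, 39.3, 26.4, 0.0 m³/s; ΣQ_DR = 370.7 m³/s.
V = ΣQ_DR · Δt = 370.7 × 3600 s = 1.335 × 10^6 m³.
Over A = 95.2 km², depth = V / A = 14.0 mm.

d ≈ 14.0 mm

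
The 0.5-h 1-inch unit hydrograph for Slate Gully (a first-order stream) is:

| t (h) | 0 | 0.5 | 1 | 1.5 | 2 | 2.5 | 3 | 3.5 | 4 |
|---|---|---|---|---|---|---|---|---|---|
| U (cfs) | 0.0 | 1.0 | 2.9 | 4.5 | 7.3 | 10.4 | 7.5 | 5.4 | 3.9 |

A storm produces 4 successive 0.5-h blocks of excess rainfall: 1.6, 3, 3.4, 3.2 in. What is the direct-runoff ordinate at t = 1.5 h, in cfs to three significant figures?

By discrete convolution, Q_j = Σ (P_i / 1 in) · U_{j−i}.
At t = 1.5 h (j=3): Q = (1.6/1)·4.5 + (3/1)·2.9 + (3.4/1)·1.0 + (3.2/1)·0.0 = 19.3 cfs.

Q ≈ 19.3 cfs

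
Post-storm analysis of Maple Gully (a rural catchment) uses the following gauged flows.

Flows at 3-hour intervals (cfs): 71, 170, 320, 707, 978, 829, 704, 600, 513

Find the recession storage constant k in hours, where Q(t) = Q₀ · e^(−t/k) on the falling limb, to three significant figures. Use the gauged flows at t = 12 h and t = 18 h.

k ≈ 18.3 h

On the falling limb, Q drops from 978 to 704 cfs between t = 12 h and t = 18 h (Δt = 6 h).
k = −Δt / ln(Q₂/Q₁) = −6 / ln(704/978) = 18.3 h.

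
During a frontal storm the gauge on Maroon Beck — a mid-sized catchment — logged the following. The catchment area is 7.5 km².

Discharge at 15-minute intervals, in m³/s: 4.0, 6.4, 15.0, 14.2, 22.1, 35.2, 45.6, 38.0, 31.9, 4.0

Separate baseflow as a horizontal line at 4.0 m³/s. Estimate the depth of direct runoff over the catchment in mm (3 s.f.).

d ≈ 21.2 mm

Direct runoff: 0.0, 2.4, 11.0, 10.2, 18.1, 31.2, 41.6, 34.0, 27.9, 0.0 m³/s; ΣQ_DR = 176.4 m³/s.
V = ΣQ_DR · Δt = 176.4 × 900 s = 1.588 × 10^5 m³.
Over A = 7.5 km², depth = V / A = 21.2 mm.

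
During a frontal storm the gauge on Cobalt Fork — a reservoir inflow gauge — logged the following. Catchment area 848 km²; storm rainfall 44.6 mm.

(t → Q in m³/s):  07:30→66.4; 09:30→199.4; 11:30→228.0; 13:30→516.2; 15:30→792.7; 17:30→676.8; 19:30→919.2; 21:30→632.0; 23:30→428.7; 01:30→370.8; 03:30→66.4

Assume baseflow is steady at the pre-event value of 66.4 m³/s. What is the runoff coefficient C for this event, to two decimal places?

ΣQ_DR = 4166 m³/s; V = ΣQ_DR·Δt = 3.000 × 10^7 m³.
Runoff depth d = V / A = 35.37 mm.
C = d / P = 35.37 / 44.6 = 0.79.

C ≈ 0.79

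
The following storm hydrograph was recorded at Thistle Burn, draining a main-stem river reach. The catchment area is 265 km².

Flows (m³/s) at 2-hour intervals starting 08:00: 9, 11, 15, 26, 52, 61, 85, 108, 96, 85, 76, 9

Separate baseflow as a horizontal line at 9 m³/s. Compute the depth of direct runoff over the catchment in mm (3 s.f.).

d ≈ 14.3 mm

Direct runoff: 0.0, 2.0, 6.0, 17.0, 43.0, 52.0, 76.0, 99.0, 87.0, 76.0, 67.0, 0.0 m³/s; ΣQ_DR = 525.0 m³/s.
V = ΣQ_DR · Δt = 525.0 × 7200 s = 3.780 × 10^6 m³.
Over A = 265 km², depth = V / A = 14.3 mm.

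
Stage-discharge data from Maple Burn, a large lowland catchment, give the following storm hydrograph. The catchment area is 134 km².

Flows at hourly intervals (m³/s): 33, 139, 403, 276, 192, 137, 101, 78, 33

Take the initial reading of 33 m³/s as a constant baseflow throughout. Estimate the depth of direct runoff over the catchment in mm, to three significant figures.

d ≈ 29.4 mm

Direct runoff: 0.0, 106.0, 370.0, 243.0, 159.0, 104.0, 68.0, 45.0, 0.0 m³/s; ΣQ_DR = 1095 m³/s.
V = ΣQ_DR · Δt = 1095 × 3600 s = 3.942 × 10^6 m³.
Over A = 134 km², depth = V / A = 29.4 mm.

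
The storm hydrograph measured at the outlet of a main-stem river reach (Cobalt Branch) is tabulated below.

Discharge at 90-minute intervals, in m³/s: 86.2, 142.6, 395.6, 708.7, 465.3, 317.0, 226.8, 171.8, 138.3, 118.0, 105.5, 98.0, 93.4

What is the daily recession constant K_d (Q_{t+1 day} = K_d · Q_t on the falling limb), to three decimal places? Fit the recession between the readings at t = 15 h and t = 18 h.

Between t = 15 h and t = 18 h the flow falls from 105.5 to 93.4 m³/s over 2×1.5 h = 3 h.
Per-interval ratio K = (93.4/105.5)^(1/2) = 0.9409; K_d = K^(24/1.5) = 0.377.

K_d ≈ 0.377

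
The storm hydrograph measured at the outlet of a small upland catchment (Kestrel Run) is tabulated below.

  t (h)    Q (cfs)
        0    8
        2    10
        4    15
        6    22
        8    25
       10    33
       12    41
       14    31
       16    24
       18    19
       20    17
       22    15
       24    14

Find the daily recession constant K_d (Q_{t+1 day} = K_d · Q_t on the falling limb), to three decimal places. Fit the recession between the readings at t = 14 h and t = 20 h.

K_d ≈ 0.090

Between t = 14 h and t = 20 h the flow falls from 31 to 17 cfs over 3×2 h = 6 h.
Per-interval ratio K = (17/31)^(1/3) = 0.8185; K_d = K^(24/2) = 0.090.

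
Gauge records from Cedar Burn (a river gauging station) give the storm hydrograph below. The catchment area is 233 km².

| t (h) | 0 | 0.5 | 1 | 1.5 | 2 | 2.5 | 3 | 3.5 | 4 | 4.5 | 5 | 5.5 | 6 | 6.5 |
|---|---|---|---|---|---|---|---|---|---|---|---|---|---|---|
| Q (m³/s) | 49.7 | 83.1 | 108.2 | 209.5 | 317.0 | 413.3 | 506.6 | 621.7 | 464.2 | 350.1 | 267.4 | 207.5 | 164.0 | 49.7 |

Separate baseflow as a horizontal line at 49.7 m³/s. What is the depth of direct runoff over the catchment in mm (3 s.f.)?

Direct runoff: 0.0, 33.4, 58.5, 159.8, 267.3, 363.6, 456.9, 572.0, 414.5, 300.4, 217.7, 157.8, 114.3, 0.0 m³/s; ΣQ_DR = 3116 m³/s.
V = ΣQ_DR · Δt = 3116 × 1800 s = 5.609 × 10^6 m³.
Over A = 233 km², depth = V / A = 24.1 mm.

d ≈ 24.1 mm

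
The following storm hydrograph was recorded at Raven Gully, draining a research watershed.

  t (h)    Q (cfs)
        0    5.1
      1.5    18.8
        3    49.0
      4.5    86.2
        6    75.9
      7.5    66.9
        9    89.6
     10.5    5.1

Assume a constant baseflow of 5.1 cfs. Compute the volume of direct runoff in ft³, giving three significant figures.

V ≈ 1.92 × 10^6 ft³

Direct-runoff ordinates (Q − Q_b): 0.0, 13.7, 43.9, 81.1, 70.8, 61.8, 84.5, 0.0 cfs.
ΣQ_DR = 355.8 cfs.
With Δt = 1.5 h = 5400 s, V = ΣQ_DR · Δt = 355.8 × 5400 = 1.92 × 10^6 ft³.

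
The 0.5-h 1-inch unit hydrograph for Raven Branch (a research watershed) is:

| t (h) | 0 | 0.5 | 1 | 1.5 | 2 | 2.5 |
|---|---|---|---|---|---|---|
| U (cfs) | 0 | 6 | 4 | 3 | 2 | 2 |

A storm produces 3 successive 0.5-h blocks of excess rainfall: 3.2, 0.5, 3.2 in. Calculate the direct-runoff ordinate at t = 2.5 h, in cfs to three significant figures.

By discrete convolution, Q_j = Σ (P_i / 1 in) · U_{j−i}.
At t = 2.5 h (j=5): Q = (3.2/1)·2 + (0.5/1)·2 + (3.2/1)·3 = 17.0 cfs.

Q ≈ 17.0 cfs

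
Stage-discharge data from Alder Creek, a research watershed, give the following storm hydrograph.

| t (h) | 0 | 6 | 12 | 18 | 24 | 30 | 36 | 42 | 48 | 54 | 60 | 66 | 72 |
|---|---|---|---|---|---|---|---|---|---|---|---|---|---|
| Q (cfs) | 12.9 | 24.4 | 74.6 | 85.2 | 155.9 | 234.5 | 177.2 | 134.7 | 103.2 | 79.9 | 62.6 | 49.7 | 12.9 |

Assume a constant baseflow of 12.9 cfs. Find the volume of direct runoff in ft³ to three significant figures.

Direct-runoff ordinates (Q − Q_b): 0.0, 11.5, 61.7, 72.3, 143.0, 221.6, 164.3, 121.8, 90.3, 67.0, 49.7, 36.8, 0.0 cfs.
ΣQ_DR = 1040 cfs.
With Δt = 6 h = 21600 s, V = ΣQ_DR · Δt = 1040 × 21600 = 2.25 × 10^7 ft³.

V ≈ 2.25 × 10^7 ft³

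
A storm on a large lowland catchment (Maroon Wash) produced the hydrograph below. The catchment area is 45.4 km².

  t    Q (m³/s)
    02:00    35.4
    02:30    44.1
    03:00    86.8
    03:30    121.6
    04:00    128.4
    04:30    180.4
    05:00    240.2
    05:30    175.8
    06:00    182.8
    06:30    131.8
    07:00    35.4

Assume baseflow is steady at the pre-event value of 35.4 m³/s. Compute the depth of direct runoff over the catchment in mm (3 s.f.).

Direct runoff: 0.0, 8.7, 51.4, 86.2, 93.0, 145.0, 204.8, 140.4, 147.4, 96.4, 0.0 m³/s; ΣQ_DR = 973.3 m³/s.
V = ΣQ_DR · Δt = 973.3 × 1800 s = 1.752 × 10^6 m³.
Over A = 45.4 km², depth = V / A = 38.6 mm.

d ≈ 38.6 mm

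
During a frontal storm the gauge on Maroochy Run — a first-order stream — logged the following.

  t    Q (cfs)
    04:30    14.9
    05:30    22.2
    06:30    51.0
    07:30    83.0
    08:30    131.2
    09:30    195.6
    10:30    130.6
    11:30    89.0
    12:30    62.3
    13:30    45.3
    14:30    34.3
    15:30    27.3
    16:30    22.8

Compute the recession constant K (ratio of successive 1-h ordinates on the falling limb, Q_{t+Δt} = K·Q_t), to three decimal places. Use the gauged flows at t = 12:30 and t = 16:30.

Using the recession-limb readings at t = 12:30 and t = 16:30: Q falls from 62.3 to 22.8 cfs over 4 intervals.
K = (Q₂/Q₁)^(1/4) = (22.8/62.3)^(1/4) = 0.778.

K ≈ 0.778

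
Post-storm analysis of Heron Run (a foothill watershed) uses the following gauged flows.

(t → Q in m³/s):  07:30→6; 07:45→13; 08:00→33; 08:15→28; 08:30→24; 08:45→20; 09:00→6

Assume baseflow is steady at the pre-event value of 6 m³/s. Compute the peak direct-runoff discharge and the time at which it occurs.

Q_p = 27.0 m³/s at t = 08:00

Subtracting baseflow gives direct-runoff ordinates: 0.0, 7.0, 27.0, 22.0, 18.0, 14.0, 0.0 m³/s.
The maximum is 27.0 m³/s, occurring at the reading for t = 08:00.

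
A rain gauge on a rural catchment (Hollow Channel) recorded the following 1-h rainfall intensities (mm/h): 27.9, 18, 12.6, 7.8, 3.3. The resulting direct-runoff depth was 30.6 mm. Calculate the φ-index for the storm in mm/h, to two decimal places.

Only the 3 blocks with intensity above φ contribute runoff: 27.9, 18, 12.6 mm/h.
Σ(I−φ)·Δt = d  ⇒  (27.9+18+12.6 − 3φ)·1 = 30.6
φ = (58.50 − 30.6/1) / 3 = 9.30 mm/h.

φ ≈ 9.30 mm/h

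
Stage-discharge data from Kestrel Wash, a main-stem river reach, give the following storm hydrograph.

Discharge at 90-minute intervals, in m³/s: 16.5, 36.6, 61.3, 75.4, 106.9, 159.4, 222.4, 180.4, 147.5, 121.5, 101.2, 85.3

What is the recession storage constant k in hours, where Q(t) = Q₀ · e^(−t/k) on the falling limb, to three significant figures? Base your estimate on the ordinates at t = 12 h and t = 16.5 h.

On the falling limb, Q drops from 147.5 to 85.3 m³/s between t = 12 h and t = 16.5 h (Δt = 4.5 h).
k = −Δt / ln(Q₂/Q₁) = −4.5 / ln(85.3/147.5) = 8.22 h.

k ≈ 8.22 h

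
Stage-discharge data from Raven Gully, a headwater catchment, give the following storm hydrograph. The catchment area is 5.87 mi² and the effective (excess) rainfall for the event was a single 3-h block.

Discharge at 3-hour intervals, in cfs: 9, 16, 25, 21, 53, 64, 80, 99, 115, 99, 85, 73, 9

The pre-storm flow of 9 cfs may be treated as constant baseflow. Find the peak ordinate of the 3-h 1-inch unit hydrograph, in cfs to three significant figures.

Direct runoff: 0.0, 7.0, 16.0, 12.0, 44.0, 55.0, 71.0, 90.0, 106.0, 90.0, 76.0, 64.0, 0.0 cfs; ΣQ_DR = 631.0 cfs, peak = 106.0 cfs.
Runoff depth d = ΣQ_DR·Δt / A = 631.0 × 10800 / (5.87 mi²) = 0.4997 in.
The 1-inch UH is the DRH scaled by (1 in)/d, so U_p = 106.0 × 1/0.4997 = 212 cfs.

U_p ≈ 212 cfs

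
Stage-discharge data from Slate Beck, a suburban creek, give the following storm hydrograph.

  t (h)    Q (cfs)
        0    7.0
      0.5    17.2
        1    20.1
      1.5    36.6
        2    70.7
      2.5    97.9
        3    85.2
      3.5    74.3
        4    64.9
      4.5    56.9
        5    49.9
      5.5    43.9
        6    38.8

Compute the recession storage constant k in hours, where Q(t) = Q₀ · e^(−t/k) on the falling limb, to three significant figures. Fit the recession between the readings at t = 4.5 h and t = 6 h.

On the falling limb, Q drops from 56.9 to 38.8 cfs between t = 4.5 h and t = 6 h (Δt = 1.5 h).
k = −Δt / ln(Q₂/Q₁) = −1.5 / ln(38.8/56.9) = 3.92 h.

k ≈ 3.92 h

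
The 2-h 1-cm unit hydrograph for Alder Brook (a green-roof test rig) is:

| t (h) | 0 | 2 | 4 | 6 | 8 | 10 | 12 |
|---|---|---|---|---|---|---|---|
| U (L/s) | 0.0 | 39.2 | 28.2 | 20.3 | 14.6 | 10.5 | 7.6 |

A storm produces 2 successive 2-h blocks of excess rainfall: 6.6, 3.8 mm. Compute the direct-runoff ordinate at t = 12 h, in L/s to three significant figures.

Q ≈ 9.01 L/s

By discrete convolution, Q_j = Σ (P_i / 10 mm) · U_{j−i}.
At t = 12 h (j=6): Q = (6.6/10)·7.6 + (3.8/10)·10.5 = 9.01 L/s.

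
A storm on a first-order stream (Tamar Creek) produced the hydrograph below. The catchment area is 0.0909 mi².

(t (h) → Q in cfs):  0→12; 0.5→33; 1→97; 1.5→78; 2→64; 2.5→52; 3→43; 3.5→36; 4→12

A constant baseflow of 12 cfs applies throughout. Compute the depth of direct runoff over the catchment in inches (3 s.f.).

Direct runoff: 0.0, 21.0, 85.0, 66.0, 52.0, 40.0, 31.0, 24.0, 0.0 cfs; ΣQ_DR = 319.0 cfs.
V = ΣQ_DR · Δt = 319.0 × 1800 s = 5.742 × 10^5 ft³.
Over A = 0.0909 mi², depth = V / A = 2.72 in.

d ≈ 2.72 in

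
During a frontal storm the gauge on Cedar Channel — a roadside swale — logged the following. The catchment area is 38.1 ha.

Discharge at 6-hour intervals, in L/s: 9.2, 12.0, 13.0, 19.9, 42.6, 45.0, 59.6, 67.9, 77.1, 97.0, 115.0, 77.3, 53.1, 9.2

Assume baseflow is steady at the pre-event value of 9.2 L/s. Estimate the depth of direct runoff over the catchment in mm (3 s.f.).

d ≈ 32.3 mm

Direct runoff: 0.0, 2.8, 3.8, 10.7, 33.4, 35.8, 50.4, 58.7, 67.9, 87.8, 105.8, 68.1, 43.9, 0.0 L/s; ΣQ_DR = 569.1 L/s.
V = ΣQ_DR · Δt = 569.1 × 21600 s = 1.229 × 10^7 L.
Over A = 38.1 ha, depth = V / A = 32.3 mm.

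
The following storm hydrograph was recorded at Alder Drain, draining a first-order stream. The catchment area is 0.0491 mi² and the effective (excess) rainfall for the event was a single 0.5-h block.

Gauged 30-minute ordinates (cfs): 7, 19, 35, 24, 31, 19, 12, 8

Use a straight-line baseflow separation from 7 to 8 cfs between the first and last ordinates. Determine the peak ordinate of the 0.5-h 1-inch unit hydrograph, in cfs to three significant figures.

Direct runoff: 0.00, 11.86, 27.71, 16.57, 23.43, 11.29, 4.14, 0.00 cfs; ΣQ_DR = 95.00 cfs, peak = 27.71 cfs.
Runoff depth d = ΣQ_DR·Δt / A = 95.00 × 1800 / (0.0491 mi²) = 1.499 in.
The 1-inch UH is the DRH scaled by (1 in)/d, so U_p = 27.71 × 1/1.499 = 18.5 cfs.

U_p ≈ 18.5 cfs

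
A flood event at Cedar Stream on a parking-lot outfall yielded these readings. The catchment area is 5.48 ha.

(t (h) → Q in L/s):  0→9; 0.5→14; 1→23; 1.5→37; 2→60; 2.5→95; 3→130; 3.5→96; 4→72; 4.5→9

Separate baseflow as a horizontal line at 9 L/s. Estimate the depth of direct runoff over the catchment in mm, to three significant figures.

Direct runoff: 0.0, 5.0, 14.0, 28.0, 51.0, 86.0, 121.0, 87.0, 63.0, 0.0 L/s; ΣQ_DR = 455.0 L/s.
V = ΣQ_DR · Δt = 455.0 × 1800 s = 8.190 × 10^5 L.
Over A = 5.48 ha, depth = V / A = 14.9 mm.

d ≈ 14.9 mm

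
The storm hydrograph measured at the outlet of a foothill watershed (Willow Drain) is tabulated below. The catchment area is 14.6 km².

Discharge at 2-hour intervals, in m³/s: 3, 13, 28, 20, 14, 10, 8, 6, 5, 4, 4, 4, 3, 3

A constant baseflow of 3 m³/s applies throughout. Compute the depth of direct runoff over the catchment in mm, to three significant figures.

Direct runoff: 0.0, 10.0, 25.0, 17.0, 11.0, 7.0, 5.0, 3.0, 2.0, 1.0, 1.0, 1.0, 0.0, 0.0 m³/s; ΣQ_DR = 83.00 m³/s.
V = ΣQ_DR · Δt = 83.00 × 7200 s = 5.976 × 10^5 m³.
Over A = 14.6 km², depth = V / A = 40.9 mm.

d ≈ 40.9 mm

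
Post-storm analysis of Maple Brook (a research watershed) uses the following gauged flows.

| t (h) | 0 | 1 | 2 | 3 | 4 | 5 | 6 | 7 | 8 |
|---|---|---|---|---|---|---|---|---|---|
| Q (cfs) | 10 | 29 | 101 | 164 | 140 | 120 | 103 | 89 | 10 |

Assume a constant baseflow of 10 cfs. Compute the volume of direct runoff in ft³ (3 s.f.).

Direct-runoff ordinates (Q − Q_b): 0.0, 19.0, 91.0, 154.0, 130.0, 110.0, 93.0, 79.0, 0.0 cfs.
ΣQ_DR = 676.0 cfs.
With Δt = 1 h = 3600 s, V = ΣQ_DR · Δt = 676.0 × 3600 = 2.43 × 10^6 ft³.

V ≈ 2.43 × 10^6 ft³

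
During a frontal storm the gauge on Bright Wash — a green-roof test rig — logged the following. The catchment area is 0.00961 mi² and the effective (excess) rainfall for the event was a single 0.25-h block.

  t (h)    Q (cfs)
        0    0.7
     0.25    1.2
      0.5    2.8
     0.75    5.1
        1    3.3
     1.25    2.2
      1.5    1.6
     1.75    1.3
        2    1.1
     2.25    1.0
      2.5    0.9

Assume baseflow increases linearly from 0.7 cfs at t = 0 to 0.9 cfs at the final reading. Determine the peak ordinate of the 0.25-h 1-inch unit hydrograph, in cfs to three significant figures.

U_p ≈ 8.68 cfs

Direct runoff: 0.00, 0.48, 2.06, 4.34, 2.52, 1.40, 0.78, 0.46, 0.24, 0.12, 0.00 cfs; ΣQ_DR = 12.40 cfs, peak = 4.34 cfs.
Runoff depth d = ΣQ_DR·Δt / A = 12.40 × 900 / (0.00961 mi²) = 0.4999 in.
The 1-inch UH is the DRH scaled by (1 in)/d, so U_p = 4.34 × 1/0.4999 = 8.68 cfs.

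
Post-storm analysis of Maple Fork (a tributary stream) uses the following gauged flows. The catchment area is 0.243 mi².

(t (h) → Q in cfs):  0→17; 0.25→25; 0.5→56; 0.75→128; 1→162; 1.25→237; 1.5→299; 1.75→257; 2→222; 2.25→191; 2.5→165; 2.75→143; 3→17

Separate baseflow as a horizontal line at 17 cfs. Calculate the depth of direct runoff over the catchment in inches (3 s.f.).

d ≈ 2.71 in

Direct runoff: 0.0, 8.0, 39.0, 111.0, 145.0, 220.0, 282.0, 240.0, 205.0, 174.0, 148.0, 126.0, 0.0 cfs; ΣQ_DR = 1698 cfs.
V = ΣQ_DR · Δt = 1698 × 900 s = 1.528 × 10^6 ft³.
Over A = 0.243 mi², depth = V / A = 2.71 in.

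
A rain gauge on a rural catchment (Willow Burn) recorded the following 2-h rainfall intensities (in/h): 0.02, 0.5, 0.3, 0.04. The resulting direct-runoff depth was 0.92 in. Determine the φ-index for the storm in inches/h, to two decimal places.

Only the 2 blocks with intensity above φ contribute runoff: 0.5, 0.3 in/h.
Σ(I−φ)·Δt = d  ⇒  (0.5+0.3 − 2φ)·2 = 0.92
φ = (0.8000 − 0.92/2) / 2 = 0.17 in/h.

φ ≈ 0.17 in/h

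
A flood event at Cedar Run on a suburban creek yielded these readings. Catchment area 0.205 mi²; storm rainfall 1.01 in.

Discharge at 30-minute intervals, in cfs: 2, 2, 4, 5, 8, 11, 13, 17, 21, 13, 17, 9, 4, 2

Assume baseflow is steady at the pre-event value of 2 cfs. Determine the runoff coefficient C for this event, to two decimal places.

C ≈ 0.37

ΣQ_DR = 100.0 cfs; V = ΣQ_DR·Δt = 1.800 × 10^5 ft³.
Runoff depth d = V / A = 0.3779 in.
C = d / P = 0.3779 / 1.01 = 0.37.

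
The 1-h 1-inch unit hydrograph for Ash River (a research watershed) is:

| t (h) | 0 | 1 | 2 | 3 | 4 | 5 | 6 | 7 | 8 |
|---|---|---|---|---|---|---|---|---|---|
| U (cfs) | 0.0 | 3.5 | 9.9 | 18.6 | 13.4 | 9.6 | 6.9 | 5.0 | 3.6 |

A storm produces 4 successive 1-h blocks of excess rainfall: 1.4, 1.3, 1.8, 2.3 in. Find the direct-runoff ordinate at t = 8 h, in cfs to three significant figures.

Q ≈ 46.0 cfs

By discrete convolution, Q_j = Σ (P_i / 1 in) · U_{j−i}.
At t = 8 h (j=8): Q = (1.4/1)·3.6 + (1.3/1)·5.0 + (1.8/1)·6.9 + (2.3/1)·9.6 = 46.0 cfs.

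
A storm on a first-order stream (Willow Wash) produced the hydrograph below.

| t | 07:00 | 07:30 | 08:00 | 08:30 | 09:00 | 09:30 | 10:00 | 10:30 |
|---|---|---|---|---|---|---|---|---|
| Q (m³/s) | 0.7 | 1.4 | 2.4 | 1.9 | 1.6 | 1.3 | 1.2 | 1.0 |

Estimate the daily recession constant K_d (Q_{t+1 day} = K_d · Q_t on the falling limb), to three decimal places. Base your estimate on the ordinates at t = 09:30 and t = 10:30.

K_d ≈ 0.002

Between t = 09:30 and t = 10:30 the flow falls from 1.3 to 1.0 m³/s over 2×0.5 h = 1 h.
Per-interval ratio K = (1.0/1.3)^(1/2) = 0.8771; K_d = K^(24/0.5) = 0.002.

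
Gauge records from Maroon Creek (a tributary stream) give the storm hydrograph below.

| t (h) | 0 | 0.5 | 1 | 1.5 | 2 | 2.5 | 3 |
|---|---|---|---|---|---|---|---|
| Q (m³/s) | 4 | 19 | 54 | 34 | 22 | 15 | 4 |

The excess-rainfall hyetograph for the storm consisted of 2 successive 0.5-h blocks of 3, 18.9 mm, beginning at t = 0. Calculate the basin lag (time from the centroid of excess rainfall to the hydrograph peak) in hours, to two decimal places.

Centroid of excess rainfall: t_c = Σ P_i·t̄_i / ΣP_i = 0.6815 h (block centres at 0.25, 0.75 h).
Hydrograph peak occurs at t = 1 h, so basin lag t_L = 1 − 0.6815 = 0.32 h.

t_L ≈ 0.32 h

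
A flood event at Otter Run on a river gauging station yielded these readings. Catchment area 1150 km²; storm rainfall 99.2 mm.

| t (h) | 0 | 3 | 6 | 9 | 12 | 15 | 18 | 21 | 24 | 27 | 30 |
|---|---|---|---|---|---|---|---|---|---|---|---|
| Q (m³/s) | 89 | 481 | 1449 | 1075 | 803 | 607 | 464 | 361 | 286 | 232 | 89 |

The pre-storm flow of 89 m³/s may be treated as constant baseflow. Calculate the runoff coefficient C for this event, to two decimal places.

ΣQ_DR = 4957 m³/s; V = ΣQ_DR·Δt = 5.354 × 10^7 m³.
Runoff depth d = V / A = 46.55 mm.
C = d / P = 46.55 / 99.2 = 0.47.

C ≈ 0.47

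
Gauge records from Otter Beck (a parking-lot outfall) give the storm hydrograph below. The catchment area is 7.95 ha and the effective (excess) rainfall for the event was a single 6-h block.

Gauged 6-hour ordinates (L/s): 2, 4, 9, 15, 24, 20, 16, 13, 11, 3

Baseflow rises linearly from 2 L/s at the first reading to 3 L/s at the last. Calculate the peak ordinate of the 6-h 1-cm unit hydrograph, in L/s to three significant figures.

Direct runoff: 0.00, 1.89, 6.78, 12.67, 21.56, 17.44, 13.33, 10.22, 8.11, 0.00 L/s; ΣQ_DR = 92.00 L/s, peak = 21.56 L/s.
Runoff depth d = ΣQ_DR·Δt / A = 92.00 × 21600 / (7.95 ha) = 25.00 mm.
The 1-cm UH is the DRH scaled by (10 mm)/d, so U_p = 21.56 × 10/25.00 = 8.62 L/s.

U_p ≈ 8.62 L/s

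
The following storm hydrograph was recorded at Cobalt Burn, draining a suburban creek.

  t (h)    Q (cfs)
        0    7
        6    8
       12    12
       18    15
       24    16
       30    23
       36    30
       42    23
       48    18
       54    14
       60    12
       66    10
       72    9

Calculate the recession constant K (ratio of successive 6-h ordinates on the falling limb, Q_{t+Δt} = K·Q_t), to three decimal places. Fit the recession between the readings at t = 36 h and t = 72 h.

Using the recession-limb readings at t = 36 h and t = 72 h: Q falls from 30 to 9 cfs over 6 intervals.
K = (Q₂/Q₁)^(1/6) = (9/30)^(1/6) = 0.818.

K ≈ 0.818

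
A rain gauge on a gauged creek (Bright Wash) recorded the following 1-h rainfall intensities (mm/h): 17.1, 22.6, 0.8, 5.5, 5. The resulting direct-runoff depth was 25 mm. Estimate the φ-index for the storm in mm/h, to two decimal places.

φ ≈ 7.35 mm/h

Only the 2 blocks with intensity above φ contribute runoff: 17.1, 22.6 mm/h.
Σ(I−φ)·Δt = d  ⇒  (17.1+22.6 − 2φ)·1 = 25
φ = (39.70 − 25/1) / 2 = 7.35 mm/h.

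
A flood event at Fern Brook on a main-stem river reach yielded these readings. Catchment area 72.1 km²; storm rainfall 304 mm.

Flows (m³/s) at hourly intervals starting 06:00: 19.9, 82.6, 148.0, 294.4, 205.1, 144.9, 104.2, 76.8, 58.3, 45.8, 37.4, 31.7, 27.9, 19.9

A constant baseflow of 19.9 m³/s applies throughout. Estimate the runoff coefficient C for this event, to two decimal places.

ΣQ_DR = 1018 m³/s; V = ΣQ_DR·Δt = 3.666 × 10^6 m³.
Runoff depth d = V / A = 50.84 mm.
C = d / P = 50.84 / 304 = 0.17.

C ≈ 0.17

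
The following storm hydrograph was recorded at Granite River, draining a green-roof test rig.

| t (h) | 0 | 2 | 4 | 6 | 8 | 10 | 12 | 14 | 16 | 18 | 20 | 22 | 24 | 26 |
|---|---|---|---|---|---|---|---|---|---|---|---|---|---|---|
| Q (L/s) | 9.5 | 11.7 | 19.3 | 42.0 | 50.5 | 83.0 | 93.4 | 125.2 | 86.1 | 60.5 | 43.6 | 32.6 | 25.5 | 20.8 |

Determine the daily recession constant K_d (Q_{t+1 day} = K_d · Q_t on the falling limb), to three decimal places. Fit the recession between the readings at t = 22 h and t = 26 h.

Between t = 22 h and t = 26 h the flow falls from 32.6 to 20.8 L/s over 2×2 h = 4 h.
Per-interval ratio K = (20.8/32.6)^(1/2) = 0.7988; K_d = K^(24/2) = 0.067.

K_d ≈ 0.067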